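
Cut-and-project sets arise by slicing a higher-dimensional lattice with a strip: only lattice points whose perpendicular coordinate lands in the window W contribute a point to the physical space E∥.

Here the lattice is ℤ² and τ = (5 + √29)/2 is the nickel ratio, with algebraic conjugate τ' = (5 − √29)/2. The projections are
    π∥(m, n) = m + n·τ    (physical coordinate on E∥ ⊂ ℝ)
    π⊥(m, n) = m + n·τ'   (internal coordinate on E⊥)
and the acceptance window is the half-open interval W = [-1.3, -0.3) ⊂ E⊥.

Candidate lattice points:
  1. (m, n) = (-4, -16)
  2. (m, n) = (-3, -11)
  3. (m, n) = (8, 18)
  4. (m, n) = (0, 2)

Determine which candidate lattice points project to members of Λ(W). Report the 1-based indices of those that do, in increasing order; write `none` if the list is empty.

τ' = (5−√29)/2 ≈ -0.19258.
#1 (-4,-16): internal coord -4 + (-16)·τ' = -0.91868; -0.91868 ∈ [-1.3, -0.3) → IN Λ
#2 (-3,-11): internal coord -3 + (-11)·τ' = -0.88159; -0.88159 ∈ [-1.3, -0.3) → IN Λ
#3 (8,18): internal coord 8 + (18)·τ' = +4.53352; +4.53352 ∉ [-1.3, -0.3) → out
#4 (0,2): internal coord 0 + (2)·τ' = -0.38516; -0.38516 ∈ [-1.3, -0.3) → IN Λ

1, 2, 4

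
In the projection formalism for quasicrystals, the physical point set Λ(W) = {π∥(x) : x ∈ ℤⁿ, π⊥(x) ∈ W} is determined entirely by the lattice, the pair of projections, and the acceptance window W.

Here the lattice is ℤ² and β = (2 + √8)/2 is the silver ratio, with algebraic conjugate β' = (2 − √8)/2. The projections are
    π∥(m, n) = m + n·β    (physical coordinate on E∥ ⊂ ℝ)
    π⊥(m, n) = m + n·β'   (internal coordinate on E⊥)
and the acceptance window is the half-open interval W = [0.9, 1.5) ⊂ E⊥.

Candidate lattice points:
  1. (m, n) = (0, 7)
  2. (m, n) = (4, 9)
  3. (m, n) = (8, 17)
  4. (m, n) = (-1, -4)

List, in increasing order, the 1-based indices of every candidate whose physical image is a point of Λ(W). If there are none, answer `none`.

β' = (2−√8)/2 ≈ -0.4142.
#1 (0,7): internal coord 0 + (7)·β' = -2.8995; -2.8995 ∉ [0.9, 1.5) → out
#2 (4,9): internal coord 4 + (9)·β' = +0.2721; +0.2721 ∉ [0.9, 1.5) → out
#3 (8,17): internal coord 8 + (17)·β' = +0.9584; +0.9584 ∈ [0.9, 1.5) → IN Λ
#4 (-1,-4): internal coord -1 + (-4)·β' = +0.6569; +0.6569 ∉ [0.9, 1.5) → out

3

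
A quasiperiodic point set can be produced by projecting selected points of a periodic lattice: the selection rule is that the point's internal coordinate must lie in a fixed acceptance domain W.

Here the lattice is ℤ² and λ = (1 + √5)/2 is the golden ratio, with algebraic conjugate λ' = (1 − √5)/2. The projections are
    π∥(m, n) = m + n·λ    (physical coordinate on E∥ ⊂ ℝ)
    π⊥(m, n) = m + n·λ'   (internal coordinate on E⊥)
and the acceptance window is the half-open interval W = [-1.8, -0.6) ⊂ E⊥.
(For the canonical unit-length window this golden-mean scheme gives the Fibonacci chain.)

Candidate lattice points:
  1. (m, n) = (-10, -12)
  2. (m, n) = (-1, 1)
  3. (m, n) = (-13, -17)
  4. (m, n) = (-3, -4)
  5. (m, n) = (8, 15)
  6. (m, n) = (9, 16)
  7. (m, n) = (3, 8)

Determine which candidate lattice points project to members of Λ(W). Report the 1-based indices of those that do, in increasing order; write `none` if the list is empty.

2, 5, 6

Compute λ' = (1−√5)/2 = -0.61803, so π⊥(m,n) = m -0.61803·n.
candidate 1: (m,n)=(-10,-12) → π∥ = -10-12·λ ≈ -29.41641, π⊥ = -10-12·λ' ≈ -2.58359 ∉ [-1.8, -0.6) ⇒ out
candidate 2: (m,n)=(-1,1) → π∥ = -1+1·λ ≈ 0.61803, π⊥ = -1+1·λ' ≈ -1.61803 ∈ [-1.8, -0.6) ⇒ IN Λ
candidate 3: (m,n)=(-13,-17) → π∥ = -13-17·λ ≈ -40.50658, π⊥ = -13-17·λ' ≈ -2.49342 ∉ [-1.8, -0.6) ⇒ out
candidate 4: (m,n)=(-3,-4) → π∥ = -3-4·λ ≈ -9.47214, π⊥ = -3-4·λ' ≈ -0.52786 ∉ [-1.8, -0.6) ⇒ out
candidate 5: (m,n)=(8,15) → π∥ = 8+15·λ ≈ 32.27051, π⊥ = 8+15·λ' ≈ -1.27051 ∈ [-1.8, -0.6) ⇒ IN Λ
candidate 6: (m,n)=(9,16) → π∥ = 9+16·λ ≈ 34.88854, π⊥ = 9+16·λ' ≈ -0.88854 ∈ [-1.8, -0.6) ⇒ IN Λ
candidate 7: (m,n)=(3,8) → π∥ = 3+8·λ ≈ 15.94427, π⊥ = 3+8·λ' ≈ -1.94427 ∉ [-1.8, -0.6) ⇒ out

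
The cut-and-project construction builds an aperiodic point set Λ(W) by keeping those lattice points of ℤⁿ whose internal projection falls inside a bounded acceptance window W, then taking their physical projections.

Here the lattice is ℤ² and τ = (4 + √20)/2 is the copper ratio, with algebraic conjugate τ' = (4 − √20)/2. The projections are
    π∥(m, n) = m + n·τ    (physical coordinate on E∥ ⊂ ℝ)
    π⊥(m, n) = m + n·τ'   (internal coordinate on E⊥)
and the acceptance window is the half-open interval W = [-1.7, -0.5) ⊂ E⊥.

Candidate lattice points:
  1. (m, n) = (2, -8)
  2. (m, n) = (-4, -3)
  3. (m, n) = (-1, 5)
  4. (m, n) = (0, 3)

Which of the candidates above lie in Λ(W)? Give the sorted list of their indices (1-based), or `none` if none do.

4

Numerically τ ≈ 4.23607 and τ' = −1/τ ≈ -0.23607.
candidate 1: (m,n)=(2,-8) → π∥ = 2-8·τ ≈ -31.88854, π⊥ = 2-8·τ' ≈ 3.88854 ∉ [-1.7, -0.5) ⇒ out
candidate 2: (m,n)=(-4,-3) → π∥ = -4-3·τ ≈ -16.70820, π⊥ = -4-3·τ' ≈ -3.29180 ∉ [-1.7, -0.5) ⇒ out
candidate 3: (m,n)=(-1,5) → π∥ = -1+5·τ ≈ 20.18034, π⊥ = -1+5·τ' ≈ -2.18034 ∉ [-1.7, -0.5) ⇒ out
candidate 4: (m,n)=(0,3) → π∥ = 0+3·τ ≈ 12.70820, π⊥ = 0+3·τ' ≈ -0.70820 ∈ [-1.7, -0.5) ⇒ IN Λ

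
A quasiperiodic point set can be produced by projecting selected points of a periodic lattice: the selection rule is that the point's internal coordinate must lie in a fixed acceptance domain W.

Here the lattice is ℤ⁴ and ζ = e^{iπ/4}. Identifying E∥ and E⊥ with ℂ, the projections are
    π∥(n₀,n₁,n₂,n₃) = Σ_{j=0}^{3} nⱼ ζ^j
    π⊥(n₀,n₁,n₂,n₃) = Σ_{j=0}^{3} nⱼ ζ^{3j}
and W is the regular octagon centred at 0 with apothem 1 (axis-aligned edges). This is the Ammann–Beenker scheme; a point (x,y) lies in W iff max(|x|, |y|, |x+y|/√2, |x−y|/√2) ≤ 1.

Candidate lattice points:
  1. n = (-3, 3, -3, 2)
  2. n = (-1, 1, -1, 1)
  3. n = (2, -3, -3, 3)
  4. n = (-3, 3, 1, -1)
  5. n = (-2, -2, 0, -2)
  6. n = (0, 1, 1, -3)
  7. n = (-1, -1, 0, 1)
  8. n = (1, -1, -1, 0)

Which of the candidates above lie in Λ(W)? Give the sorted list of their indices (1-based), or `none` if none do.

7

With ζ = e^{iπ/4} the internal vectors are ζ^0,ζ^3,ζ^6,ζ^9.
candidate 1: n = (-3, 3, -3, 2) → π⊥ ≈ (-3.7071, +6.5355); max(|x|,|y|,|x±y|/√2) = 7.2426 > 1 ⇒ ∉ W
candidate 2: n = (-1, 1, -1, 1) → π⊥ ≈ (-1.0000, +2.4142); max(|x|,|y|,|x±y|/√2) = 2.4142 > 1 ⇒ ∉ W
candidate 3: n = (2, -3, -3, 3) → π⊥ ≈ (+6.2426, +3.0000); max(|x|,|y|,|x±y|/√2) = 6.5355 > 1 ⇒ ∉ W
candidate 4: n = (-3, 3, 1, -1) → π⊥ ≈ (-5.8284, +0.4142); max(|x|,|y|,|x±y|/√2) = 5.8284 > 1 ⇒ ∉ W
candidate 5: n = (-2, -2, 0, -2) → π⊥ ≈ (-2.0000, -2.8284); max(|x|,|y|,|x±y|/√2) = 3.4142 > 1 ⇒ ∉ W
candidate 6: n = (0, 1, 1, -3) → π⊥ ≈ (-2.8284, -2.4142); max(|x|,|y|,|x±y|/√2) = 3.7071 > 1 ⇒ ∉ W
candidate 7: n = (-1, -1, 0, 1) → π⊥ ≈ (+0.4142, +0.0000); max(|x|,|y|,|x±y|/√2) = 0.4142 ≤ 1 ⇒ ∈ W
candidate 8: n = (1, -1, -1, 0) → π⊥ ≈ (+1.7071, +0.2929); max(|x|,|y|,|x±y|/√2) = 1.7071 > 1 ⇒ ∉ W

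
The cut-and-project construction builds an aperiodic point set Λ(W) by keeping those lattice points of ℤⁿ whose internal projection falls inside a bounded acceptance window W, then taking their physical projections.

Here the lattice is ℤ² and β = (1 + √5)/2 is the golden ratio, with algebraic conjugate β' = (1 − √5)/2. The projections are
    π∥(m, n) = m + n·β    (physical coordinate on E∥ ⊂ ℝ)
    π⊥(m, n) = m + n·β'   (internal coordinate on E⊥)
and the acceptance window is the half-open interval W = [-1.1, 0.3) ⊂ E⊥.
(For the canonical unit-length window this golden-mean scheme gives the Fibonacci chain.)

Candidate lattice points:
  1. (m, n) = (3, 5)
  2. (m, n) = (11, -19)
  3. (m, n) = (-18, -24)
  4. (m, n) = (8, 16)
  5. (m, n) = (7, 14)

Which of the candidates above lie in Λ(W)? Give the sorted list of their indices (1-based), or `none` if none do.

Numerically β ≈ 1.618034 and β' = −1/β ≈ -0.618034.
#1 (3,5): internal coord 3 + (5)·β' = -0.090170; -0.090170 ∈ [-1.1, 0.3) → IN Λ
#2 (11,-19): internal coord 11 + (-19)·β' = +22.742646; +22.742646 ∉ [-1.1, 0.3) → out
#3 (-18,-24): internal coord -18 + (-24)·β' = -3.167184; -3.167184 ∉ [-1.1, 0.3) → out
#4 (8,16): internal coord 8 + (16)·β' = -1.888544; -1.888544 ∉ [-1.1, 0.3) → out
#5 (7,14): internal coord 7 + (14)·β' = -1.652476; -1.652476 ∉ [-1.1, 0.3) → out

1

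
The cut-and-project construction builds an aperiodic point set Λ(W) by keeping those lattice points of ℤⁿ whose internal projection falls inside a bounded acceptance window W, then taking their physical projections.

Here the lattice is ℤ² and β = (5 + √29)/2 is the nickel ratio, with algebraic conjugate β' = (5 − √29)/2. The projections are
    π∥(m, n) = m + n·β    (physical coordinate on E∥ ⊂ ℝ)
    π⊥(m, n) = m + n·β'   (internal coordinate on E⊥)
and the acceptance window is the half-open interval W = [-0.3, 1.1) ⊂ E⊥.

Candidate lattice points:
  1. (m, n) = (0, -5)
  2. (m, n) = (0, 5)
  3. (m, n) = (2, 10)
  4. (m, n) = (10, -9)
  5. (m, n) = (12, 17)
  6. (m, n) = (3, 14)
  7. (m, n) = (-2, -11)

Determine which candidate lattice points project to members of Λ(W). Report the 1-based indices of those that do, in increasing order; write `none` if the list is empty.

Compute β' = (5−√29)/2 = -0.192582, so π⊥(m,n) = m -0.192582·n.
candidate 1: (m,n)=(0,-5) → π∥ = 0-5·β ≈ -25.962912, π⊥ = 0-5·β' ≈ 0.962912 ∈ [-0.3, 1.1) ⇒ IN Λ
candidate 2: (m,n)=(0,5) → π∥ = 0+5·β ≈ 25.962912, π⊥ = 0+5·β' ≈ -0.962912 ∉ [-0.3, 1.1) ⇒ out
candidate 3: (m,n)=(2,10) → π∥ = 2+10·β ≈ 53.925824, π⊥ = 2+10·β' ≈ 0.074176 ∈ [-0.3, 1.1) ⇒ IN Λ
candidate 4: (m,n)=(10,-9) → π∥ = 10-9·β ≈ -36.733242, π⊥ = 10-9·β' ≈ 11.733242 ∉ [-0.3, 1.1) ⇒ out
candidate 5: (m,n)=(12,17) → π∥ = 12+17·β ≈ 100.273901, π⊥ = 12+17·β' ≈ 8.726099 ∉ [-0.3, 1.1) ⇒ out
candidate 6: (m,n)=(3,14) → π∥ = 3+14·β ≈ 75.696154, π⊥ = 3+14·β' ≈ 0.303846 ∈ [-0.3, 1.1) ⇒ IN Λ
candidate 7: (m,n)=(-2,-11) → π∥ = -2-11·β ≈ -59.118406, π⊥ = -2-11·β' ≈ 0.118406 ∈ [-0.3, 1.1) ⇒ IN Λ

1, 3, 6, 7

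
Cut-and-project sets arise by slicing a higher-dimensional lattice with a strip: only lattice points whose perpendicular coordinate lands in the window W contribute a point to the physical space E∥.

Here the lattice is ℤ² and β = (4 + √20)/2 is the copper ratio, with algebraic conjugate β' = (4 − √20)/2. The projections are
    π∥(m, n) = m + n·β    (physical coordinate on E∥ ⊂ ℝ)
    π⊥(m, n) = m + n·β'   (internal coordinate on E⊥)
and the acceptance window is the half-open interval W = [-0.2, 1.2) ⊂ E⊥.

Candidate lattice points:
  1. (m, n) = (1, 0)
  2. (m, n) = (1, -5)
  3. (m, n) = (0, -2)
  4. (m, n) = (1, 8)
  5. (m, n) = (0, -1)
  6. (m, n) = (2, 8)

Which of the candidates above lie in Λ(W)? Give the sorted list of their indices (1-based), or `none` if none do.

1, 3, 5, 6

Numerically β ≈ 4.236068 and β' = −1/β ≈ -0.236068.
candidate 1: (m,n)=(1,0) → π∥ = 1+0·β ≈ 1.000000, π⊥ = 1+0·β' ≈ 1.000000 ∈ [-0.2, 1.2) ⇒ IN Λ
candidate 2: (m,n)=(1,-5) → π∥ = 1-5·β ≈ -20.180340, π⊥ = 1-5·β' ≈ 2.180340 ∉ [-0.2, 1.2) ⇒ out
candidate 3: (m,n)=(0,-2) → π∥ = 0-2·β ≈ -8.472136, π⊥ = 0-2·β' ≈ 0.472136 ∈ [-0.2, 1.2) ⇒ IN Λ
candidate 4: (m,n)=(1,8) → π∥ = 1+8·β ≈ 34.888544, π⊥ = 1+8·β' ≈ -0.888544 ∉ [-0.2, 1.2) ⇒ out
candidate 5: (m,n)=(0,-1) → π∥ = 0-1·β ≈ -4.236068, π⊥ = 0-1·β' ≈ 0.236068 ∈ [-0.2, 1.2) ⇒ IN Λ
candidate 6: (m,n)=(2,8) → π∥ = 2+8·β ≈ 35.888544, π⊥ = 2+8·β' ≈ 0.111456 ∈ [-0.2, 1.2) ⇒ IN Λ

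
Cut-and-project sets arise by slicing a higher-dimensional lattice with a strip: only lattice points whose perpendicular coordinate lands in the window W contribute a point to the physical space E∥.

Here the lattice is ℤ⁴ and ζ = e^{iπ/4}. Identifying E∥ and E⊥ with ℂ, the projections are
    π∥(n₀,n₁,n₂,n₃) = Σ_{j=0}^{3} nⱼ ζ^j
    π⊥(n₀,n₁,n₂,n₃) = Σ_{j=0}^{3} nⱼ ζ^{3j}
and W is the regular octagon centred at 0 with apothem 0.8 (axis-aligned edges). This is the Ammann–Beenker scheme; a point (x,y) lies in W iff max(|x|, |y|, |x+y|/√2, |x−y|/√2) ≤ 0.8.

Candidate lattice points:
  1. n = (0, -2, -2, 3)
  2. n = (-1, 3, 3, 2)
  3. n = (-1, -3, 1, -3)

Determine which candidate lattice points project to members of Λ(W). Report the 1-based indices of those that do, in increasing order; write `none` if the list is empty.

π⊥(n) = n₀ + n₁ζ³ + n₂ζ⁶ + n₃ζ⁹ where ζ = e^{iπ/4}.
candidate 1: n = (0, -2, -2, 3) → π⊥ ≈ (+3.53553, +2.70711); max(|x|,|y|,|x±y|/√2) = 4.41421 > 0.8 ⇒ ∉ W
candidate 2: n = (-1, 3, 3, 2) → π⊥ ≈ (-1.70711, +0.53553); max(|x|,|y|,|x±y|/√2) = 1.70711 > 0.8 ⇒ ∉ W
candidate 3: n = (-1, -3, 1, -3) → π⊥ ≈ (-1.00000, -5.24264); max(|x|,|y|,|x±y|/√2) = 5.24264 > 0.8 ⇒ ∉ W

none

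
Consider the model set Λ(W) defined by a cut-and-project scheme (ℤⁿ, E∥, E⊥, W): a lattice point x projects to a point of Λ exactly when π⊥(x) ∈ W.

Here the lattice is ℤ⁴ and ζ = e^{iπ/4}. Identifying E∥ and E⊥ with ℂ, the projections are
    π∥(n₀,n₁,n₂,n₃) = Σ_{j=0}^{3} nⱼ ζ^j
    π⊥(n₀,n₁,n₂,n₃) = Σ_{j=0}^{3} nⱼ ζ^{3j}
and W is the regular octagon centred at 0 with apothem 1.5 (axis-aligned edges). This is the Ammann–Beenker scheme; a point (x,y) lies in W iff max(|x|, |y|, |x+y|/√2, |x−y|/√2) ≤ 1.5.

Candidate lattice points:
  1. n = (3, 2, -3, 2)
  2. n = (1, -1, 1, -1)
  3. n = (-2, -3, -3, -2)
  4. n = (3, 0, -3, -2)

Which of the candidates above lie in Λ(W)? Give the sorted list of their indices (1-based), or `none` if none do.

Internal map: ζ^{3j} for j=0..3 gives (1,0), (−√2/2,√2/2), (0,−1), (√2/2,√2/2).
#1 (3, 2, -3, 2): internal (3.00000, 5.82843); octagon support 6.24264 vs apothem 1.5 → ∉ W
#2 (1, -1, 1, -1): internal (1.00000, -2.41421); octagon support 2.41421 vs apothem 1.5 → ∉ W
#3 (-2, -3, -3, -2): internal (-1.29289, -0.53553); octagon support 1.29289 vs apothem 1.5 → ∈ W
#4 (3, 0, -3, -2): internal (1.58579, 1.58579); octagon support 2.24264 vs apothem 1.5 → ∉ W

3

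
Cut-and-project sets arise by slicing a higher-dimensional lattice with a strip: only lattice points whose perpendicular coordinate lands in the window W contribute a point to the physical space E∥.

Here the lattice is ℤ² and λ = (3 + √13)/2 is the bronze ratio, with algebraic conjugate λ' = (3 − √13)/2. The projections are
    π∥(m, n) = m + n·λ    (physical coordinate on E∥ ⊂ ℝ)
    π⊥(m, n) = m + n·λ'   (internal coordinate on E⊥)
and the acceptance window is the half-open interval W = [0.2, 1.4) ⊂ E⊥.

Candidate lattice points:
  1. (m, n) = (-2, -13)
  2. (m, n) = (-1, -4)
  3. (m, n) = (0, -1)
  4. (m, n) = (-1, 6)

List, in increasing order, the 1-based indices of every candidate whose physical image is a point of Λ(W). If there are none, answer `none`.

2, 3

Compute λ' = (3−√13)/2 = -0.30278, so π⊥(m,n) = m -0.30278·n.
candidate 1: (m,n)=(-2,-13) → π∥ = -2-13·λ ≈ -44.93608, π⊥ = -2-13·λ' ≈ 1.93608 ∉ [0.2, 1.4) ⇒ out
candidate 2: (m,n)=(-1,-4) → π∥ = -1-4·λ ≈ -14.21110, π⊥ = -1-4·λ' ≈ 0.21110 ∈ [0.2, 1.4) ⇒ IN Λ
candidate 3: (m,n)=(0,-1) → π∥ = 0-1·λ ≈ -3.30278, π⊥ = 0-1·λ' ≈ 0.30278 ∈ [0.2, 1.4) ⇒ IN Λ
candidate 4: (m,n)=(-1,6) → π∥ = -1+6·λ ≈ 18.81665, π⊥ = -1+6·λ' ≈ -2.81665 ∉ [0.2, 1.4) ⇒ out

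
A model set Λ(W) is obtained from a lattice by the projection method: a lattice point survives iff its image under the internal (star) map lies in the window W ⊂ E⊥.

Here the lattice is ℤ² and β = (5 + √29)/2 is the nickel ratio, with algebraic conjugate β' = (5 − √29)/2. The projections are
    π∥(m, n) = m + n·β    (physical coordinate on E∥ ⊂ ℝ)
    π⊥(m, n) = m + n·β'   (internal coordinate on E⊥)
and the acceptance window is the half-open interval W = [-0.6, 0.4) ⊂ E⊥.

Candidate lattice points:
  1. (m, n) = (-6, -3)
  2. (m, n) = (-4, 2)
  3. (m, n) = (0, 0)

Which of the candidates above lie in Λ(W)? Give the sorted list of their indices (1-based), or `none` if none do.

3

Numerically β ≈ 5.19258 and β' = −1/β ≈ -0.19258.
#1 (-6,-3): internal coord -6 + (-3)·β' = -5.42225; -5.42225 ∉ [-0.6, 0.4) → out
#2 (-4,2): internal coord -4 + (2)·β' = -4.38516; -4.38516 ∉ [-0.6, 0.4) → out
#3 (0,0): internal coord 0 + (0)·β' = +0.00000; +0.00000 ∈ [-0.6, 0.4) → IN Λ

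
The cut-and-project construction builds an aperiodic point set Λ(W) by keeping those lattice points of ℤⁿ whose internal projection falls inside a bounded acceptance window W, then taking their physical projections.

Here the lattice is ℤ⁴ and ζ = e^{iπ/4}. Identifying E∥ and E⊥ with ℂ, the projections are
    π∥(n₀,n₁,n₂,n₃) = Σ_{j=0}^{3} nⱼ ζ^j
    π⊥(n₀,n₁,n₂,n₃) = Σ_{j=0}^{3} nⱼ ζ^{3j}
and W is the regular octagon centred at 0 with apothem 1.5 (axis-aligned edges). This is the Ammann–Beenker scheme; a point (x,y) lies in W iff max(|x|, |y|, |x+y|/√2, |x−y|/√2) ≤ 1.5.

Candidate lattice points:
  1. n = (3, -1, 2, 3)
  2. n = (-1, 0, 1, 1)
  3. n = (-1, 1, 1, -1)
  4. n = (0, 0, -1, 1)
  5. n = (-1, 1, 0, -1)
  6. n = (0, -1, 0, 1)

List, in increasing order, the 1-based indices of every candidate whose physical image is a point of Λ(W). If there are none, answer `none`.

With ζ = e^{iπ/4} the internal vectors are ζ^0,ζ^3,ζ^6,ζ^9.
candidate 1: n = (3, -1, 2, 3) → π⊥ ≈ (+5.8284, -0.5858); max(|x|,|y|,|x±y|/√2) = 5.8284 > 1.5 ⇒ ∉ W
candidate 2: n = (-1, 0, 1, 1) → π⊥ ≈ (-0.2929, -0.2929); max(|x|,|y|,|x±y|/√2) = 0.4142 ≤ 1.5 ⇒ ∈ W
candidate 3: n = (-1, 1, 1, -1) → π⊥ ≈ (-2.4142, -1.0000); max(|x|,|y|,|x±y|/√2) = 2.4142 > 1.5 ⇒ ∉ W
candidate 4: n = (0, 0, -1, 1) → π⊥ ≈ (+0.7071, +1.7071); max(|x|,|y|,|x±y|/√2) = 1.7071 > 1.5 ⇒ ∉ W
candidate 5: n = (-1, 1, 0, -1) → π⊥ ≈ (-2.4142, +0.0000); max(|x|,|y|,|x±y|/√2) = 2.4142 > 1.5 ⇒ ∉ W
candidate 6: n = (0, -1, 0, 1) → π⊥ ≈ (+1.4142, +0.0000); max(|x|,|y|,|x±y|/√2) = 1.4142 ≤ 1.5 ⇒ ∈ W

2, 6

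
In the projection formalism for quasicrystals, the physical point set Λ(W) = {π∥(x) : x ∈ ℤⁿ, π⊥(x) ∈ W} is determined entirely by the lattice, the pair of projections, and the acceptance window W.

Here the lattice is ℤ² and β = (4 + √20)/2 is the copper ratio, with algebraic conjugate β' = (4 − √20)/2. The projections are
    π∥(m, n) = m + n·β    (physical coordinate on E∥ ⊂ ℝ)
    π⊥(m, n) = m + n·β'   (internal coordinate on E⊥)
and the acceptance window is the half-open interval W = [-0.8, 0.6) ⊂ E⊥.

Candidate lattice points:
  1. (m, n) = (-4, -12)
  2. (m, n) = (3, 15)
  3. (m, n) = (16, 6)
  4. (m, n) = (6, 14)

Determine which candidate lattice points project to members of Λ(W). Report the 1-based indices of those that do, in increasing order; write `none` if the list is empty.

2

β' = (4−√20)/2 ≈ -0.2361.
candidate 1: (m,n)=(-4,-12) → π∥ = -4-12·β ≈ -54.8328, π⊥ = -4-12·β' ≈ -1.1672 ∉ [-0.8, 0.6) ⇒ out
candidate 2: (m,n)=(3,15) → π∥ = 3+15·β ≈ 66.5410, π⊥ = 3+15·β' ≈ -0.5410 ∈ [-0.8, 0.6) ⇒ IN Λ
candidate 3: (m,n)=(16,6) → π∥ = 16+6·β ≈ 41.4164, π⊥ = 16+6·β' ≈ 14.5836 ∉ [-0.8, 0.6) ⇒ out
candidate 4: (m,n)=(6,14) → π∥ = 6+14·β ≈ 65.3050, π⊥ = 6+14·β' ≈ 2.6950 ∉ [-0.8, 0.6) ⇒ out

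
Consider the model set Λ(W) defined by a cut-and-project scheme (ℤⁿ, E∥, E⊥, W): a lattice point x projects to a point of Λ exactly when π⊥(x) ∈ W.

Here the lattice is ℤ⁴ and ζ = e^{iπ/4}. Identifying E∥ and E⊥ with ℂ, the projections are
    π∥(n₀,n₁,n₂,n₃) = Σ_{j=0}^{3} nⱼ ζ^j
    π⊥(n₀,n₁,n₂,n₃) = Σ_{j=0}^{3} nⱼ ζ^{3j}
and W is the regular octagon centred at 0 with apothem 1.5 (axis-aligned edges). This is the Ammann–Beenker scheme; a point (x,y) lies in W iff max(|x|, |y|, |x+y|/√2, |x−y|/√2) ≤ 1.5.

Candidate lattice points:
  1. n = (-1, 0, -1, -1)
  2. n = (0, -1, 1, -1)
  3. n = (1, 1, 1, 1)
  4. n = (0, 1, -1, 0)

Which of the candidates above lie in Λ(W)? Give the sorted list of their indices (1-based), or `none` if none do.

With ζ = e^{iπ/4} the internal vectors are ζ^0,ζ^3,ζ^6,ζ^9.
#1 (-1, 0, -1, -1): internal (-1.7071, 0.2929); octagon support 1.7071 vs apothem 1.5 → ∉ W
#2 (0, -1, 1, -1): internal (0.0000, -2.4142); octagon support 2.4142 vs apothem 1.5 → ∉ W
#3 (1, 1, 1, 1): internal (1.0000, 0.4142); octagon support 1.0000 vs apothem 1.5 → ∈ W
#4 (0, 1, -1, 0): internal (-0.7071, 1.7071); octagon support 1.7071 vs apothem 1.5 → ∉ W

3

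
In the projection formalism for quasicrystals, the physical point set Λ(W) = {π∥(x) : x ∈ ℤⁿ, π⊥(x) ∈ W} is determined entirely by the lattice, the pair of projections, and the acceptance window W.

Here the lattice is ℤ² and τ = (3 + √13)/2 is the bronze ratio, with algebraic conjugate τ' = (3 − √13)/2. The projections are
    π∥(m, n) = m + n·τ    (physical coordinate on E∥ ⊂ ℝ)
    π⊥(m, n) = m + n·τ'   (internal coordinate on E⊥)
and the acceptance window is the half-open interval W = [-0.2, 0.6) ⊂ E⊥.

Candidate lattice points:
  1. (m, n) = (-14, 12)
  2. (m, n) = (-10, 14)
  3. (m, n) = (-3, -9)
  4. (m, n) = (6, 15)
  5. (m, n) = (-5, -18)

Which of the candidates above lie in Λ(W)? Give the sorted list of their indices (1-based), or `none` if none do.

5

Numerically τ ≈ 3.302776 and τ' = −1/τ ≈ -0.302776.
candidate 1: (m,n)=(-14,12) → π∥ = -14+12·τ ≈ 25.633308, π⊥ = -14+12·τ' ≈ -17.633308 ∉ [-0.2, 0.6) ⇒ out
candidate 2: (m,n)=(-10,14) → π∥ = -10+14·τ ≈ 36.238859, π⊥ = -10+14·τ' ≈ -14.238859 ∉ [-0.2, 0.6) ⇒ out
candidate 3: (m,n)=(-3,-9) → π∥ = -3-9·τ ≈ -32.724981, π⊥ = -3-9·τ' ≈ -0.275019 ∉ [-0.2, 0.6) ⇒ out
candidate 4: (m,n)=(6,15) → π∥ = 6+15·τ ≈ 55.541635, π⊥ = 6+15·τ' ≈ 1.458365 ∉ [-0.2, 0.6) ⇒ out
candidate 5: (m,n)=(-5,-18) → π∥ = -5-18·τ ≈ -64.449961, π⊥ = -5-18·τ' ≈ 0.449961 ∈ [-0.2, 0.6) ⇒ IN Λ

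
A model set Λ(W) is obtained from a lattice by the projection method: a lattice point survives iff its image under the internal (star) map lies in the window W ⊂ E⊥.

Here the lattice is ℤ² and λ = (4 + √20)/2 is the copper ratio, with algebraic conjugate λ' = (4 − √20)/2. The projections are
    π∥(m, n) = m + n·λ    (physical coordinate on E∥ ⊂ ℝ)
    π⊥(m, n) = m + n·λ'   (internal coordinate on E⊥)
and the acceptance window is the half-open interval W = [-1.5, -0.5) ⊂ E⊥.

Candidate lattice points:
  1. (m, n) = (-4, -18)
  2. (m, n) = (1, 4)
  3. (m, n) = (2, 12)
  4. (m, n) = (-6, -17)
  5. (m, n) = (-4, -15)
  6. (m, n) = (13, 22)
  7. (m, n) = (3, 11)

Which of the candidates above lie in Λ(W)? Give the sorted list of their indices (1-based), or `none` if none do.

3

λ' = (4−√20)/2 ≈ -0.236068.
#1 (-4,-18): internal coord -4 + (-18)·λ' = +0.249224; +0.249224 ∉ [-1.5, -0.5) → out
#2 (1,4): internal coord 1 + (4)·λ' = +0.055728; +0.055728 ∉ [-1.5, -0.5) → out
#3 (2,12): internal coord 2 + (12)·λ' = -0.832816; -0.832816 ∈ [-1.5, -0.5) → IN Λ
#4 (-6,-17): internal coord -6 + (-17)·λ' = -1.986844; -1.986844 ∉ [-1.5, -0.5) → out
#5 (-4,-15): internal coord -4 + (-15)·λ' = -0.458980; -0.458980 ∉ [-1.5, -0.5) → out
#6 (13,22): internal coord 13 + (22)·λ' = +7.806504; +7.806504 ∉ [-1.5, -0.5) → out
#7 (3,11): internal coord 3 + (11)·λ' = +0.403252; +0.403252 ∉ [-1.5, -0.5) → out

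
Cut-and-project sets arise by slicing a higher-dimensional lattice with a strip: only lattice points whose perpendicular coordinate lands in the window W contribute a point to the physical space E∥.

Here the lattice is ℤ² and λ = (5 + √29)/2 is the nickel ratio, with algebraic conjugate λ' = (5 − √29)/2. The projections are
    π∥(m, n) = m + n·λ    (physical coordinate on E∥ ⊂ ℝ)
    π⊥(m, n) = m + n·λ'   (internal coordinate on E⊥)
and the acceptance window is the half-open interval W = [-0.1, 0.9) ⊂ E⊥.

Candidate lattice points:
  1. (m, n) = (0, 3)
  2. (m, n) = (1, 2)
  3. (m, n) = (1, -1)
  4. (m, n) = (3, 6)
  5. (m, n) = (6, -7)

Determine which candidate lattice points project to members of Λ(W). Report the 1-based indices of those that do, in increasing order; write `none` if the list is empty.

2

λ' = (5−√29)/2 ≈ -0.1926.
[1] lift (0,3): star map gives -0.5777; window check -0.1 ≤ -0.5777 < 0.9 is false → out
[2] lift (1,2): star map gives 0.6148; window check -0.1 ≤ 0.6148 < 0.9 is true → IN Λ
[3] lift (1,-1): star map gives 1.1926; window check -0.1 ≤ 1.1926 < 0.9 is false → out
[4] lift (3,6): star map gives 1.8445; window check -0.1 ≤ 1.8445 < 0.9 is false → out
[5] lift (6,-7): star map gives 7.3481; window check -0.1 ≤ 7.3481 < 0.9 is false → out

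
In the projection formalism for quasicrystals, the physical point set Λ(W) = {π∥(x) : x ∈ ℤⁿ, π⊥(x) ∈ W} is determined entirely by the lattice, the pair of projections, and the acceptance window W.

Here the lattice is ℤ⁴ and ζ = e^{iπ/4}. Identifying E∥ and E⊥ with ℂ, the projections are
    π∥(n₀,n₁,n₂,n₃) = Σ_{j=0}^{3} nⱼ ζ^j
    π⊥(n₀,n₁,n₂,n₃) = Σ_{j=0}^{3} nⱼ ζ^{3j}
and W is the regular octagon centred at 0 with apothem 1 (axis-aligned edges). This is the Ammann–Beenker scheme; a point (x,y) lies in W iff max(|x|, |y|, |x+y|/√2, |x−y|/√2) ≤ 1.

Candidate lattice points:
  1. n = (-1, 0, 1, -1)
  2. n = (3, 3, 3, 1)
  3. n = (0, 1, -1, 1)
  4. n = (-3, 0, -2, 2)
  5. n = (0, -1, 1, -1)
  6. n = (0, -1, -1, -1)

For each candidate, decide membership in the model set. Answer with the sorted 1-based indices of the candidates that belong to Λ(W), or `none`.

Internal map: ζ^{3j} for j=0..3 gives (1,0), (−√2/2,√2/2), (0,−1), (√2/2,√2/2).
candidate 1: n = (-1, 0, 1, -1) → π⊥ ≈ (-1.707107, -1.707107); max(|x|,|y|,|x±y|/√2) = 2.414214 > 1 ⇒ ∉ W
candidate 2: n = (3, 3, 3, 1) → π⊥ ≈ (+1.585786, -0.171573); max(|x|,|y|,|x±y|/√2) = 1.585786 > 1 ⇒ ∉ W
candidate 3: n = (0, 1, -1, 1) → π⊥ ≈ (+0.000000, +2.414214); max(|x|,|y|,|x±y|/√2) = 2.414214 > 1 ⇒ ∉ W
candidate 4: n = (-3, 0, -2, 2) → π⊥ ≈ (-1.585786, +3.414214); max(|x|,|y|,|x±y|/√2) = 3.535534 > 1 ⇒ ∉ W
candidate 5: n = (0, -1, 1, -1) → π⊥ ≈ (+0.000000, -2.414214); max(|x|,|y|,|x±y|/√2) = 2.414214 > 1 ⇒ ∉ W
candidate 6: n = (0, -1, -1, -1) → π⊥ ≈ (+0.000000, -0.414214); max(|x|,|y|,|x±y|/√2) = 0.414214 ≤ 1 ⇒ ∈ W

6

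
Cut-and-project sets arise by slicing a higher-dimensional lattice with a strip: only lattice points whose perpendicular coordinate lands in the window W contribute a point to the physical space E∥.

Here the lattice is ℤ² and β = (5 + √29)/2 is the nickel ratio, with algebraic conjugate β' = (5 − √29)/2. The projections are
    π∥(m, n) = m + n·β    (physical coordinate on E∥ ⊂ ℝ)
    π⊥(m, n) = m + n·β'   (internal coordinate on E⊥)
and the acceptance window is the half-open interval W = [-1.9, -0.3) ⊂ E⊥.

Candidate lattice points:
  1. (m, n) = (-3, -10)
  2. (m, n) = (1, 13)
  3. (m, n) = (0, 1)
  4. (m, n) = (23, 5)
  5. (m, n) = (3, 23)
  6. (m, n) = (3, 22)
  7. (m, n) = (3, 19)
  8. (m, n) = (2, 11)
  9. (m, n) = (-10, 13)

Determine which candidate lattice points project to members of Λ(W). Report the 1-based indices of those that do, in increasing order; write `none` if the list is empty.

1, 2, 5, 6, 7

Numerically β ≈ 5.1926 and β' = −1/β ≈ -0.1926.
candidate 1: (m,n)=(-3,-10) → π∥ = -3-10·β ≈ -54.9258, π⊥ = -3-10·β' ≈ -1.0742 ∈ [-1.9, -0.3) ⇒ IN Λ
candidate 2: (m,n)=(1,13) → π∥ = 1+13·β ≈ 68.5036, π⊥ = 1+13·β' ≈ -1.5036 ∈ [-1.9, -0.3) ⇒ IN Λ
candidate 3: (m,n)=(0,1) → π∥ = 0+1·β ≈ 5.1926, π⊥ = 0+1·β' ≈ -0.1926 ∉ [-1.9, -0.3) ⇒ out
candidate 4: (m,n)=(23,5) → π∥ = 23+5·β ≈ 48.9629, π⊥ = 23+5·β' ≈ 22.0371 ∉ [-1.9, -0.3) ⇒ out
candidate 5: (m,n)=(3,23) → π∥ = 3+23·β ≈ 122.4294, π⊥ = 3+23·β' ≈ -1.4294 ∈ [-1.9, -0.3) ⇒ IN Λ
candidate 6: (m,n)=(3,22) → π∥ = 3+22·β ≈ 117.2368, π⊥ = 3+22·β' ≈ -1.2368 ∈ [-1.9, -0.3) ⇒ IN Λ
candidate 7: (m,n)=(3,19) → π∥ = 3+19·β ≈ 101.6591, π⊥ = 3+19·β' ≈ -0.6591 ∈ [-1.9, -0.3) ⇒ IN Λ
candidate 8: (m,n)=(2,11) → π∥ = 2+11·β ≈ 59.1184, π⊥ = 2+11·β' ≈ -0.1184 ∉ [-1.9, -0.3) ⇒ out
candidate 9: (m,n)=(-10,13) → π∥ = -10+13·β ≈ 57.5036, π⊥ = -10+13·β' ≈ -12.5036 ∉ [-1.9, -0.3) ⇒ out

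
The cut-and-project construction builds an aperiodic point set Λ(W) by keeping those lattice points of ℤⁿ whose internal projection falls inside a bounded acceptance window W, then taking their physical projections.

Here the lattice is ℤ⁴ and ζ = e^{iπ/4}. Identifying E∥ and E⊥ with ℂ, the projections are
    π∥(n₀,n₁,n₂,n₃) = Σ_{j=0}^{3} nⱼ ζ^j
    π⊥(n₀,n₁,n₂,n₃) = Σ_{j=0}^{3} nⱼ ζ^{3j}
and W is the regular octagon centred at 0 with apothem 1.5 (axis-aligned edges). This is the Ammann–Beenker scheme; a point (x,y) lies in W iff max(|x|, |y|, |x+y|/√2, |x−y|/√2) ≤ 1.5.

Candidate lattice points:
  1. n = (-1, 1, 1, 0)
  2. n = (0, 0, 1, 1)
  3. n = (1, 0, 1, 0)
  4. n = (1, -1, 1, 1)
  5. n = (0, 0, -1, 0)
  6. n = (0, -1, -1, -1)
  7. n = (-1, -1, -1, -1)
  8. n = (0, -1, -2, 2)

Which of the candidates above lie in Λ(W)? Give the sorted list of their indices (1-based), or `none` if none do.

2, 3, 5, 6, 7

Internal map: ζ^{3j} for j=0..3 gives (1,0), (−√2/2,√2/2), (0,−1), (√2/2,√2/2).
candidate 1: n = (-1, 1, 1, 0) → π⊥ ≈ (-1.70711, -0.29289); max(|x|,|y|,|x±y|/√2) = 1.70711 > 1.5 ⇒ ∉ W
candidate 2: n = (0, 0, 1, 1) → π⊥ ≈ (+0.70711, -0.29289); max(|x|,|y|,|x±y|/√2) = 0.70711 ≤ 1.5 ⇒ ∈ W
candidate 3: n = (1, 0, 1, 0) → π⊥ ≈ (+1.00000, -1.00000); max(|x|,|y|,|x±y|/√2) = 1.41421 ≤ 1.5 ⇒ ∈ W
candidate 4: n = (1, -1, 1, 1) → π⊥ ≈ (+2.41421, -1.00000); max(|x|,|y|,|x±y|/√2) = 2.41421 > 1.5 ⇒ ∉ W
candidate 5: n = (0, 0, -1, 0) → π⊥ ≈ (+0.00000, +1.00000); max(|x|,|y|,|x±y|/√2) = 1.00000 ≤ 1.5 ⇒ ∈ W
candidate 6: n = (0, -1, -1, -1) → π⊥ ≈ (+0.00000, -0.41421); max(|x|,|y|,|x±y|/√2) = 0.41421 ≤ 1.5 ⇒ ∈ W
candidate 7: n = (-1, -1, -1, -1) → π⊥ ≈ (-1.00000, -0.41421); max(|x|,|y|,|x±y|/√2) = 1.00000 ≤ 1.5 ⇒ ∈ W
candidate 8: n = (0, -1, -2, 2) → π⊥ ≈ (+2.12132, +2.70711); max(|x|,|y|,|x±y|/√2) = 3.41421 > 1.5 ⇒ ∉ W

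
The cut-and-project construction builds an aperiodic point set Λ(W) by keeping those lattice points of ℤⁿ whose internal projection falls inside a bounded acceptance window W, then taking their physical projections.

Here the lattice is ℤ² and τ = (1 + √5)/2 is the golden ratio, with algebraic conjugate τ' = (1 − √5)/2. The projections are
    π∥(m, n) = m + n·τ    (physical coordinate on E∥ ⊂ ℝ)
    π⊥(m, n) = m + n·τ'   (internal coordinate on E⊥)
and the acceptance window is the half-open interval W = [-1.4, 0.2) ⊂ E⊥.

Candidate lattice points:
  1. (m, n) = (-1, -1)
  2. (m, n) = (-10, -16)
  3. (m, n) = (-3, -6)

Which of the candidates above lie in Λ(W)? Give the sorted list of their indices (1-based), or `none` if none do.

1, 2

Compute τ' = (1−√5)/2 = -0.6180, so π⊥(m,n) = m -0.6180·n.
#1 (-1,-1): internal coord -1 + (-1)·τ' = -0.3820; -0.3820 ∈ [-1.4, 0.2) → IN Λ
#2 (-10,-16): internal coord -10 + (-16)·τ' = -0.1115; -0.1115 ∈ [-1.4, 0.2) → IN Λ
#3 (-3,-6): internal coord -3 + (-6)·τ' = +0.7082; +0.7082 ∉ [-1.4, 0.2) → out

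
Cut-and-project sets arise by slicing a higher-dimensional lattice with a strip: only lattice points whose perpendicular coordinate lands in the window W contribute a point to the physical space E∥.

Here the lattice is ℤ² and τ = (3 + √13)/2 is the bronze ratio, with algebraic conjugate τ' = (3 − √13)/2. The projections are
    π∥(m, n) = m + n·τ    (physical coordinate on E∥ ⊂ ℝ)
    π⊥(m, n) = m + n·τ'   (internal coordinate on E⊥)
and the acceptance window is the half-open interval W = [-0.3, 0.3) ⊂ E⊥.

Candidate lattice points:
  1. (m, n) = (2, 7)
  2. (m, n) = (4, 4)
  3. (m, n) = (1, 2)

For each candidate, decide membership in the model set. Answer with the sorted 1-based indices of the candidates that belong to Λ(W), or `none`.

1

τ' = (3−√13)/2 ≈ -0.3028.
[1] lift (2,7): star map gives -0.1194; window check -0.3 ≤ -0.1194 < 0.3 is true → IN Λ
[2] lift (4,4): star map gives 2.7889; window check -0.3 ≤ 2.7889 < 0.3 is false → out
[3] lift (1,2): star map gives 0.3944; window check -0.3 ≤ 0.3944 < 0.3 is false → out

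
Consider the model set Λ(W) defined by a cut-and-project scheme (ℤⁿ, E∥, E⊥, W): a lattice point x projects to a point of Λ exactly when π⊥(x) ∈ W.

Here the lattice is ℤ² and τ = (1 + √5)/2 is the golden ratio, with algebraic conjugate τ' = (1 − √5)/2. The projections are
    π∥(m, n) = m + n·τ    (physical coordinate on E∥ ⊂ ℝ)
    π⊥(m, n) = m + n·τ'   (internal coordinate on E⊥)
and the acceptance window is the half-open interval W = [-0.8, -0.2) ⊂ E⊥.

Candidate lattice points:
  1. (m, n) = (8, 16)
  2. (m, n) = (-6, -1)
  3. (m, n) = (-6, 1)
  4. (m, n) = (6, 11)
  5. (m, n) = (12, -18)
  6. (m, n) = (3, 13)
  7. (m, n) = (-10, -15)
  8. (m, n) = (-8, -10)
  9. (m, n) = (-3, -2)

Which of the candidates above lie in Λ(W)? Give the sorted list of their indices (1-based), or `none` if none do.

Numerically τ ≈ 1.618034 and τ' = −1/τ ≈ -0.618034.
candidate 1: (m,n)=(8,16) → π∥ = 8+16·τ ≈ 33.888544, π⊥ = 8+16·τ' ≈ -1.888544 ∉ [-0.8, -0.2) ⇒ out
candidate 2: (m,n)=(-6,-1) → π∥ = -6-1·τ ≈ -7.618034, π⊥ = -6-1·τ' ≈ -5.381966 ∉ [-0.8, -0.2) ⇒ out
candidate 3: (m,n)=(-6,1) → π∥ = -6+1·τ ≈ -4.381966, π⊥ = -6+1·τ' ≈ -6.618034 ∉ [-0.8, -0.2) ⇒ out
candidate 4: (m,n)=(6,11) → π∥ = 6+11·τ ≈ 23.798374, π⊥ = 6+11·τ' ≈ -0.798374 ∈ [-0.8, -0.2) ⇒ IN Λ
candidate 5: (m,n)=(12,-18) → π∥ = 12-18·τ ≈ -17.124612, π⊥ = 12-18·τ' ≈ 23.124612 ∉ [-0.8, -0.2) ⇒ out
candidate 6: (m,n)=(3,13) → π∥ = 3+13·τ ≈ 24.034442, π⊥ = 3+13·τ' ≈ -5.034442 ∉ [-0.8, -0.2) ⇒ out
candidate 7: (m,n)=(-10,-15) → π∥ = -10-15·τ ≈ -34.270510, π⊥ = -10-15·τ' ≈ -0.729490 ∈ [-0.8, -0.2) ⇒ IN Λ
candidate 8: (m,n)=(-8,-10) → π∥ = -8-10·τ ≈ -24.180340, π⊥ = -8-10·τ' ≈ -1.819660 ∉ [-0.8, -0.2) ⇒ out
candidate 9: (m,n)=(-3,-2) → π∥ = -3-2·τ ≈ -6.236068, π⊥ = -3-2·τ' ≈ -1.763932 ∉ [-0.8, -0.2) ⇒ out

4, 7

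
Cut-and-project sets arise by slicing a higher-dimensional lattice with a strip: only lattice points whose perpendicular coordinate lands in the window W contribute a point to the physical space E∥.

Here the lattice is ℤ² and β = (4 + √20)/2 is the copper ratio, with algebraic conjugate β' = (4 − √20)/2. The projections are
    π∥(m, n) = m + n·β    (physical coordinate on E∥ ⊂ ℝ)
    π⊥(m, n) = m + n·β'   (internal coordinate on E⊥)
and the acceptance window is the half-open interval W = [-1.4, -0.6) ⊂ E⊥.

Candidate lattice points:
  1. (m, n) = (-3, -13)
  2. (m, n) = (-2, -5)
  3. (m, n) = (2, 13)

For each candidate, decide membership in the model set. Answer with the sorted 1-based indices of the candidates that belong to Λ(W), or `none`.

β' = (4−√20)/2 ≈ -0.236068.
[1] lift (-3,-13): star map gives 0.068884; window check -1.4 ≤ 0.068884 < -0.6 is false → out
[2] lift (-2,-5): star map gives -0.819660; window check -1.4 ≤ -0.819660 < -0.6 is true → IN Λ
[3] lift (2,13): star map gives -1.068884; window check -1.4 ≤ -1.068884 < -0.6 is true → IN Λ

2, 3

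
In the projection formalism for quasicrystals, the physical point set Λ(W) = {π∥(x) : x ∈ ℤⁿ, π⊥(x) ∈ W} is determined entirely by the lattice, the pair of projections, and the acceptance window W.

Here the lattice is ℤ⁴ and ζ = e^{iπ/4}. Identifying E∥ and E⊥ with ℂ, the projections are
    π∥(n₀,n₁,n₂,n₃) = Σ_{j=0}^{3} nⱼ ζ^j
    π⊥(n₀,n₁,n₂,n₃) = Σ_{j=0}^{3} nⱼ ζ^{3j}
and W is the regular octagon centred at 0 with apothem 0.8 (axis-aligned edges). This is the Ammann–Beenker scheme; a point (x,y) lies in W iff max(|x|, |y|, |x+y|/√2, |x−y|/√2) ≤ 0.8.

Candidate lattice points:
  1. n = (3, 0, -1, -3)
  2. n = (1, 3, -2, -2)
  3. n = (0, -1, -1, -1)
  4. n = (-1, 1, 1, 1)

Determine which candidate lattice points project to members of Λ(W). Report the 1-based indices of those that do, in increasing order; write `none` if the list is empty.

3

With ζ = e^{iπ/4} the internal vectors are ζ^0,ζ^3,ζ^6,ζ^9.
#1 (3, 0, -1, -3): internal (0.8787, -1.1213); octagon support 1.4142 vs apothem 0.8 → ∉ W
#2 (1, 3, -2, -2): internal (-2.5355, 2.7071); octagon support 3.7071 vs apothem 0.8 → ∉ W
#3 (0, -1, -1, -1): internal (0.0000, -0.4142); octagon support 0.4142 vs apothem 0.8 → ∈ W
#4 (-1, 1, 1, 1): internal (-1.0000, 0.4142); octagon support 1.0000 vs apothem 0.8 → ∉ W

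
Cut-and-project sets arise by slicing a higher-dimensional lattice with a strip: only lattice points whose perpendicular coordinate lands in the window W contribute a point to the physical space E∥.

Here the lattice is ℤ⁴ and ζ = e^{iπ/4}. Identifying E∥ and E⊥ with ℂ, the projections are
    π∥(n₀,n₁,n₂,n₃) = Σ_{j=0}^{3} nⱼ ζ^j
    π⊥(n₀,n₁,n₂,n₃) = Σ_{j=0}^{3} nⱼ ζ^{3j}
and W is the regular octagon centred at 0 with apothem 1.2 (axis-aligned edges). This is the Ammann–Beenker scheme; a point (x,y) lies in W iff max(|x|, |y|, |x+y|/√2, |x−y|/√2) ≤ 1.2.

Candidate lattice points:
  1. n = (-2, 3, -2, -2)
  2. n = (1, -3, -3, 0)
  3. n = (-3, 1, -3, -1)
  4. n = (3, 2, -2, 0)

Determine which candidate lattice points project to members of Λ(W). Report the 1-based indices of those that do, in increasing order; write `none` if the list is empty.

With ζ = e^{iπ/4} the internal vectors are ζ^0,ζ^3,ζ^6,ζ^9.
#1 (-2, 3, -2, -2): internal (-5.5355, 2.7071); octagon support 5.8284 vs apothem 1.2 → ∉ W
#2 (1, -3, -3, 0): internal (3.1213, 0.8787); octagon support 3.1213 vs apothem 1.2 → ∉ W
#3 (-3, 1, -3, -1): internal (-4.4142, 3.0000); octagon support 5.2426 vs apothem 1.2 → ∉ W
#4 (3, 2, -2, 0): internal (1.5858, 3.4142); octagon support 3.5355 vs apothem 1.2 → ∉ W

none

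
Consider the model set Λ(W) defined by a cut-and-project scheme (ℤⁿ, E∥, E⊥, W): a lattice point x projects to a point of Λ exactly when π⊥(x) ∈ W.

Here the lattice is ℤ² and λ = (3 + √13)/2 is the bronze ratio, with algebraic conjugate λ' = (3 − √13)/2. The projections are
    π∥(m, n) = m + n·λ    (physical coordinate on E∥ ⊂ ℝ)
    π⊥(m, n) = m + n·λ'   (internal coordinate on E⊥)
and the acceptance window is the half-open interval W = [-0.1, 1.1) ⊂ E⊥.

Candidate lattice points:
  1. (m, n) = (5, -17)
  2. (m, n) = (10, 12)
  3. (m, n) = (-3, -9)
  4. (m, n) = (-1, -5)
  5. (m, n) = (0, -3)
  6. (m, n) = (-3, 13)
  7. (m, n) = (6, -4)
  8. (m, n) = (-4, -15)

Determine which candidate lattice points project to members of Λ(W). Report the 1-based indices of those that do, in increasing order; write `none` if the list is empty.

4, 5, 8

Compute λ' = (3−√13)/2 = -0.302776, so π⊥(m,n) = m -0.302776·n.
#1 (5,-17): internal coord 5 + (-17)·λ' = +10.147186; +10.147186 ∉ [-0.1, 1.1) → out
#2 (10,12): internal coord 10 + (12)·λ' = +6.366692; +6.366692 ∉ [-0.1, 1.1) → out
#3 (-3,-9): internal coord -3 + (-9)·λ' = -0.275019; -0.275019 ∉ [-0.1, 1.1) → out
#4 (-1,-5): internal coord -1 + (-5)·λ' = +0.513878; +0.513878 ∈ [-0.1, 1.1) → IN Λ
#5 (0,-3): internal coord 0 + (-3)·λ' = +0.908327; +0.908327 ∈ [-0.1, 1.1) → IN Λ
#6 (-3,13): internal coord -3 + (13)·λ' = -6.936083; -6.936083 ∉ [-0.1, 1.1) → out
#7 (6,-4): internal coord 6 + (-4)·λ' = +7.211103; +7.211103 ∉ [-0.1, 1.1) → out
#8 (-4,-15): internal coord -4 + (-15)·λ' = +0.541635; +0.541635 ∈ [-0.1, 1.1) → IN Λ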